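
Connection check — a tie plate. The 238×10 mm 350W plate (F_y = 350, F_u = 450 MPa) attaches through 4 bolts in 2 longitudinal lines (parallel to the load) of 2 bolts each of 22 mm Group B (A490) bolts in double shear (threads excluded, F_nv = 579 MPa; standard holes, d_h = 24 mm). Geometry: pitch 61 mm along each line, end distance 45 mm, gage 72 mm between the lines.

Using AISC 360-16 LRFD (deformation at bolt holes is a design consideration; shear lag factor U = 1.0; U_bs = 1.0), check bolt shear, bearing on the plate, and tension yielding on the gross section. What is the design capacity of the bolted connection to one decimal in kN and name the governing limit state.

567.0 kN (bearing governs)

Bolt shear: A_b = π(22)²/4 = 380.13 mm². φR_n = 0.75 × 579 × 380.13 × 4 × 2 = 1320.6 kN.
Bearing (10 mm plate, F_u = 450 MPa): end bolts L_c = 45 − 24/2 = 33, R_n = min(1.2×33×10×450, 2.4×22×10×450) = 178.2 kN/bolt; interior L_c = 61 − 24 = 37, R_n = 199.8 kN/bolt. φR_n = 0.75 × (2×178.2 + 2×199.8) = 567.0 kN.
Tension yield (gross): A_g = 238×10 = 2380 mm². φR_n = 0.90 × 350 × 2380 = 749.7 kN.
Governing: min(1320.6, 567.0, 749.7) = 567.0 kN → bearing.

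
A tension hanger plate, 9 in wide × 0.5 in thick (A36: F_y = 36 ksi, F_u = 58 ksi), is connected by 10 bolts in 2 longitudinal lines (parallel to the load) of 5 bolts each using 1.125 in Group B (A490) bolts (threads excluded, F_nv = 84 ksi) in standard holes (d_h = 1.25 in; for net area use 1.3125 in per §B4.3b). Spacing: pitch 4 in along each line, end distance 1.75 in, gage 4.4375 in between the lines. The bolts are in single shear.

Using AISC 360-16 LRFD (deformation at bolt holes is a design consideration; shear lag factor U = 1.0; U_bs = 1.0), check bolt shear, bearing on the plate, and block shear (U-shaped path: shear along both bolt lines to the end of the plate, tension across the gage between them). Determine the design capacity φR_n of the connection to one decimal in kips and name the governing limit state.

Bolt shear: A_b = π(1.125)²/4 = 0.99402 in². φR_n = 0.75 × 84 × 0.99402 × 10 × 1 = 626.2 kips.
Bearing (0.5 in plate, F_u = 58 ksi): end bolts L_c = 1.75 − 1.25/2 = 1.125, R_n = min(1.2×1.125×0.5×58, 2.4×1.125×0.5×58) = 39.15 kips/bolt; interior L_c = 4 − 1.25 = 2.75, R_n = 78.3 kips/bolt. φR_n = 0.75 × (2×39.15 + 8×78.3) = 528.5 kips.
Block shear: shear path 2×[1.75+4×4] = 2×17.75 in, A_gv = 17.75, A_nv = 2×(17.75 − 4.5×1.3125)×0.5 = 11.844 in²; tension across gage: (4.4375 − 1×1.3125)×0.5 = 1.5625 in². R_n = min(0.6×58×11.844, 0.6×36×17.75) + 1.0×58×1.5625 = min(412.17, 383.4) + 90.625 = 474.03 kips. φR_n = 0.75 × 474.03 = 355.5 kips.
Governing: min(626.2, 528.5, 355.5) = 355.5 kips → block shear.

355.5 kips (block shear governs)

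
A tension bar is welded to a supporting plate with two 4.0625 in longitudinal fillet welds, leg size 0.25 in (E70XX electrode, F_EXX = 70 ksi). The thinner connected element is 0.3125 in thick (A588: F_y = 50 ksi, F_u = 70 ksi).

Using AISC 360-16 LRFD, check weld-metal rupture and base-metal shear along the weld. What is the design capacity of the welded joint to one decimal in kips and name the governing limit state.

45.2 kips (weld metal governs)

Weld metal: throat = 0.707×0.25 = 0.17675 in, L = 2×4.0625 = 8.125 in. φR_n = 0.75 × 0.6 × 70 × 0.17675 × 8.125 = 45.2 kips.
Base metal shear (0.3125 in plate): yield φR_n = 1.0×0.6×50×0.3125×8.125 = 76.2 kips; rupture φR_n = 0.75×0.6×70×0.3125×8.125 = 80.0 kips; take 76.2 kips (yield).
Governing: min(45.2, 76.2) = 45.2 kips → weld metal.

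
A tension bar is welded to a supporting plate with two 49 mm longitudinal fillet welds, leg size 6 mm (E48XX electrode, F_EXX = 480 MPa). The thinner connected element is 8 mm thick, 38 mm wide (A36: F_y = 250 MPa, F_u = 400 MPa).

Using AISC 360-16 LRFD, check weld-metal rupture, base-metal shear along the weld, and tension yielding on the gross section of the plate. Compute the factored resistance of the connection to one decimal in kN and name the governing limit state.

Weld metal: throat = 0.707×6 = 4.242 mm, L = 2×49 = 98 mm. φR_n = 0.75 × 0.6 × 480 × 4.242 × 98 = 89.8 kN.
Base metal shear (8 mm plate): yield φR_n = 1.0×0.6×250×8×98 = 117.6 kN; rupture φR_n = 0.75×0.6×400×8×98 = 141.1 kN; take 117.6 kN (yield).
Tension yield (gross): A_g = 38×8 = 304 mm². φR_n = 0.90 × 250 × 304 = 68.4 kN.
Governing: min(89.8, 117.6, 68.4) = 68.4 kN → gross-section yield.

68.4 kN (gross-section yield governs)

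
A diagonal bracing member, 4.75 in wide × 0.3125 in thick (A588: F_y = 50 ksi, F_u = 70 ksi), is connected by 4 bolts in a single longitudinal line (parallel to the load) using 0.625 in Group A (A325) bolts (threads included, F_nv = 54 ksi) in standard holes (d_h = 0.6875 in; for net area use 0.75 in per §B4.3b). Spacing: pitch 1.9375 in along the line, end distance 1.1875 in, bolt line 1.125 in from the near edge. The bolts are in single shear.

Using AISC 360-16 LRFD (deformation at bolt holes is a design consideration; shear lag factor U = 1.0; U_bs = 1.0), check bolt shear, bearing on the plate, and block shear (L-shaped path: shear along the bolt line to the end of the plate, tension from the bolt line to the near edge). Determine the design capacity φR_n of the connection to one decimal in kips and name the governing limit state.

Bolt shear: A_b = π(0.625)²/4 = 0.3068 in². φR_n = 0.75 × 54 × 0.3068 × 4 × 1 = 49.7 kips.
Bearing (0.3125 in plate, F_u = 70 ksi): end bolts L_c = 1.1875 − 0.6875/2 = 0.84375, R_n = min(1.2×0.84375×0.3125×70, 2.4×0.625×0.3125×70) = 22.148 kips/bolt; interior L_c = 1.9375 − 0.6875 = 1.25, R_n = 32.813 kips/bolt. φR_n = 0.75 × (1×22.148 + 3×32.813) = 90.4 kips.
Block shear: shear path 1×[1.1875+3×1.9375] = 1×7 in, A_gv = 2.1875, A_nv = 1×(7 − 3.5×0.75)×0.3125 = 1.3672 in²; tension to near edge: (1.125 − 0.5×0.75)×0.3125 = 0.23438 in². R_n = min(0.6×70×1.3672, 0.6×50×2.1875) + 1.0×70×0.23438 = min(57.422, 65.625) + 16.407 = 73.829 kips. φR_n = 0.75 × 73.829 = 55.4 kips.
Governing: min(49.7, 90.4, 55.4) = 49.7 kips → bolt shear.

49.7 kips (bolt shear governs)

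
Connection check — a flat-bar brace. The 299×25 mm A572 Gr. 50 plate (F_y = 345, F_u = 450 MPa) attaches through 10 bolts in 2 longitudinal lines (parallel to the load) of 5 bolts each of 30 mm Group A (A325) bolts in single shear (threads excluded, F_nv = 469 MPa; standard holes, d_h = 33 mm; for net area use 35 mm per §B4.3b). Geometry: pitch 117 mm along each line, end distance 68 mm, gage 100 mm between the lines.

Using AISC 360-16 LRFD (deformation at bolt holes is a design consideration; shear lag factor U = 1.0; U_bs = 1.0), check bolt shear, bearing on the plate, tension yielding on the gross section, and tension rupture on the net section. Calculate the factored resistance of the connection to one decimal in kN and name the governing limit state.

1932.2 kN (net-section rupture governs)

Bolt shear: A_b = π(30)²/4 = 706.86 mm². φR_n = 0.75 × 469 × 706.86 × 10 × 1 = 2486.4 kN.
Bearing (25 mm plate, F_u = 450 MPa): end bolts L_c = 68 − 33/2 = 51.5, R_n = min(1.2×51.5×25×450, 2.4×30×25×450) = 695.25 kN/bolt; interior L_c = 117 − 33 = 84, R_n = 810 kN/bolt. φR_n = 0.75 × (2×695.25 + 8×810) = 5902.9 kN.
Tension yield (gross): A_g = 299×25 = 7475 mm². φR_n = 0.90 × 345 × 7475 = 2321.0 kN.
Tension rupture (net): A_n = (299 − 2×35)×25 = 5725 mm² (U = 1.0, A_e = A_n). φR_n = 0.75 × 450 × 5725 = 1932.2 kN.
Governing: min(2486.4, 5902.9, 2321.0, 1932.2) = 1932.2 kN → net-section rupture.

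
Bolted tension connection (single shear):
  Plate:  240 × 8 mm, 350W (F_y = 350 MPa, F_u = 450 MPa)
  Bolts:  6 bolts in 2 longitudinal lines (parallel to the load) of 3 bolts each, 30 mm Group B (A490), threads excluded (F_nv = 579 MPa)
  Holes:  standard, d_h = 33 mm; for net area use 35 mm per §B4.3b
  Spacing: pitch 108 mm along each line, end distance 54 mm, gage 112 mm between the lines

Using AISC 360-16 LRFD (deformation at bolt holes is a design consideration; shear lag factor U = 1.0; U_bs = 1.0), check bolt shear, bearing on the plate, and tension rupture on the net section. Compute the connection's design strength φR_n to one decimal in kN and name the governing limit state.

Bolt shear: A_b = π(30)²/4 = 706.86 mm². φR_n = 0.75 × 579 × 706.86 × 6 × 1 = 1841.7 kN.
Bearing (8 mm plate, F_u = 450 MPa): end bolts L_c = 54 − 33/2 = 37.5, R_n = min(1.2×37.5×8×450, 2.4×30×8×450) = 162 kN/bolt; interior L_c = 108 − 33 = 75, R_n = 259.2 kN/bolt. φR_n = 0.75 × (2×162 + 4×259.2) = 1020.6 kN.
Tension rupture (net): A_n = (240 − 2×35)×8 = 1360 mm² (U = 1.0, A_e = A_n). φR_n = 0.75 × 450 × 1360 = 459.0 kN.
Governing: min(1841.7, 1020.6, 459.0) = 459.0 kN → net-section rupture.

459.0 kN (net-section rupture governs)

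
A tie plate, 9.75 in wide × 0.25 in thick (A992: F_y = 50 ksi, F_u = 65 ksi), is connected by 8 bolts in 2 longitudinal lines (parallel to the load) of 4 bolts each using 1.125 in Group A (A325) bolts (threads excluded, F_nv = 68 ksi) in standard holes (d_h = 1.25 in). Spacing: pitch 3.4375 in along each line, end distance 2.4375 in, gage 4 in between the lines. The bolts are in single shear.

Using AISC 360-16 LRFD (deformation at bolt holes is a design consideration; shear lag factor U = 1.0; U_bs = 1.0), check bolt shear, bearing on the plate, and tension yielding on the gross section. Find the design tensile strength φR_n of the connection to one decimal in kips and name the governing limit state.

109.7 kips (gross-section yield governs)

Bolt shear: A_b = π(1.125)²/4 = 0.99402 in². φR_n = 0.75 × 68 × 0.99402 × 8 × 1 = 405.6 kips.
Bearing (0.25 in plate, F_u = 65 ksi): end bolts L_c = 2.4375 − 1.25/2 = 1.8125, R_n = min(1.2×1.8125×0.25×65, 2.4×1.125×0.25×65) = 35.344 kips/bolt; interior L_c = 3.4375 − 1.25 = 2.1875, R_n = 42.656 kips/bolt. φR_n = 0.75 × (2×35.344 + 6×42.656) = 245.0 kips.
Tension yield (gross): A_g = 9.75×0.25 = 2.4375 in². φR_n = 0.90 × 50 × 2.4375 = 109.7 kips.
Governing: min(405.6, 245.0, 109.7) = 109.7 kips → gross-section yield.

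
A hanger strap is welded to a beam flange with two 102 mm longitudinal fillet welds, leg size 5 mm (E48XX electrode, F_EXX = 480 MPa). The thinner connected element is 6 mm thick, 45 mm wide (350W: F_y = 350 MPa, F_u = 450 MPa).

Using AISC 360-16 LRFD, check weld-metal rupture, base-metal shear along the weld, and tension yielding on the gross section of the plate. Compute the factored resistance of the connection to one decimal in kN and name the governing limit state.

Weld metal: throat = 0.707×5 = 3.535 mm, L = 2×102 = 204 mm. φR_n = 0.75 × 0.6 × 480 × 3.535 × 204 = 155.8 kN.
Base metal shear (6 mm plate): yield φR_n = 1.0×0.6×350×6×204 = 257.0 kN; rupture φR_n = 0.75×0.6×450×6×204 = 247.9 kN; take 247.9 kN (rupture).
Tension yield (gross): A_g = 45×6 = 270 mm². φR_n = 0.90 × 350 × 270 = 85.1 kN.
Governing: min(155.8, 247.9, 85.1) = 85.1 kN → gross-section yield.

85.1 kN (gross-section yield governs)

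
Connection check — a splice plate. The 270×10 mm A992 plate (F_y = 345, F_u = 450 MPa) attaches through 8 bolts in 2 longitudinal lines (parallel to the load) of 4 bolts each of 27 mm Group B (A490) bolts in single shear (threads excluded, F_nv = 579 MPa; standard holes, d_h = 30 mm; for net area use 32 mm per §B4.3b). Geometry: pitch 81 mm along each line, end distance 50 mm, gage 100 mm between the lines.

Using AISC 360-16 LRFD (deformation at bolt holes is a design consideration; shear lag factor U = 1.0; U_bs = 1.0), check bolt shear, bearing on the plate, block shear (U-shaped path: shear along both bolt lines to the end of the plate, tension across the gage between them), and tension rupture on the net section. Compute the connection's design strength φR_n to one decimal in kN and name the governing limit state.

695.3 kN (net-section rupture governs)

Bolt shear: A_b = π(27)²/4 = 572.56 mm². φR_n = 0.75 × 579 × 572.56 × 8 × 1 = 1989.1 kN.
Bearing (10 mm plate, F_u = 450 MPa): end bolts L_c = 50 − 30/2 = 35, R_n = min(1.2×35×10×450, 2.4×27×10×450) = 189 kN/bolt; interior L_c = 81 − 30 = 51, R_n = 275.4 kN/bolt. φR_n = 0.75 × (2×189 + 6×275.4) = 1522.8 kN.
Block shear: shear path 2×[50+3×81] = 2×293 mm, A_gv = 5860, A_nv = 2×(293 − 3.5×32)×10 = 3620 mm²; tension across gage: (100 − 1×32)×10 = 680 mm². R_n = min(0.6×450×3620, 0.6×345×5860) + 1.0×450×680 = min(977.4, 1213) + 306 = 1283.4 kN. φR_n = 0.75 × 1283.4 = 962.6 kN.
Tension rupture (net): A_n = (270 − 2×32)×10 = 2060 mm² (U = 1.0, A_e = A_n). φR_n = 0.75 × 450 × 2060 = 695.3 kN.
Governing: min(1989.1, 1522.8, 962.6, 695.3) = 695.3 kN → net-section rupture.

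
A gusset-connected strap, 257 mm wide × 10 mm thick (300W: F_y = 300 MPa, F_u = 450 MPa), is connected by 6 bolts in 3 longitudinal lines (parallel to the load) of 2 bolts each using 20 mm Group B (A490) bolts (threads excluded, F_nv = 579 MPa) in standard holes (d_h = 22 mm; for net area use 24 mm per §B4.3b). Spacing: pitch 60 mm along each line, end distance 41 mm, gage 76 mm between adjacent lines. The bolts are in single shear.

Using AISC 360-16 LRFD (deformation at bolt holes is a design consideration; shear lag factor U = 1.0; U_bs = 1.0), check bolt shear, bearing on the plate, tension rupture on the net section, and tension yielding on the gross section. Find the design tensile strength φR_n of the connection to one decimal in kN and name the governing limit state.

Bolt shear: A_b = π(20)²/4 = 314.16 mm². φR_n = 0.75 × 579 × 314.16 × 6 × 1 = 818.5 kN.
Bearing (10 mm plate, F_u = 450 MPa): end bolts L_c = 41 − 22/2 = 30, R_n = min(1.2×30×10×450, 2.4×20×10×450) = 162 kN/bolt; interior L_c = 60 − 22 = 38, R_n = 205.2 kN/bolt. φR_n = 0.75 × (3×162 + 3×205.2) = 826.2 kN.
Tension rupture (net): A_n = (257 − 3×24)×10 = 1850 mm² (U = 1.0, A_e = A_n). φR_n = 0.75 × 450 × 1850 = 624.4 kN.
Tension yield (gross): A_g = 257×10 = 2570 mm². φR_n = 0.90 × 300 × 2570 = 693.9 kN.
Governing: min(818.5, 826.2, 624.4, 693.9) = 624.4 kN → net-section rupture.

624.4 kN (net-section rupture governs)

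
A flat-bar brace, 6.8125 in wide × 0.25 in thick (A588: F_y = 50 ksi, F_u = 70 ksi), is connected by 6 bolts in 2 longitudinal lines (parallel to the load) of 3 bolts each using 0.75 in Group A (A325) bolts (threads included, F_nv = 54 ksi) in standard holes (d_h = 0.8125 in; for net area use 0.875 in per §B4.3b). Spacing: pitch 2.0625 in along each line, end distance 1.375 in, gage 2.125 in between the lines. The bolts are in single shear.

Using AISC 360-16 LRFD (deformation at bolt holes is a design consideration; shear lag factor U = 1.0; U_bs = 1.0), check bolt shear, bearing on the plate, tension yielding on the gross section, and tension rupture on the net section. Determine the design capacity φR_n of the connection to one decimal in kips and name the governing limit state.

66.4 kips (net-section rupture governs)

Bolt shear: A_b = π(0.75)²/4 = 0.44179 in². φR_n = 0.75 × 54 × 0.44179 × 6 × 1 = 107.4 kips.
Bearing (0.25 in plate, F_u = 70 ksi): end bolts L_c = 1.375 − 0.8125/2 = 0.96875, R_n = min(1.2×0.96875×0.25×70, 2.4×0.75×0.25×70) = 20.344 kips/bolt; interior L_c = 2.0625 − 0.8125 = 1.25, R_n = 26.25 kips/bolt. φR_n = 0.75 × (2×20.344 + 4×26.25) = 109.3 kips.
Tension yield (gross): A_g = 6.8125×0.25 = 1.7031 in². φR_n = 0.90 × 50 × 1.7031 = 76.6 kips.
Tension rupture (net): A_n = (6.8125 − 2×0.875)×0.25 = 1.2656 in² (U = 1.0, A_e = A_n). φR_n = 0.75 × 70 × 1.2656 = 66.4 kips.
Governing: min(107.4, 109.3, 76.6, 66.4) = 66.4 kips → net-section rupture.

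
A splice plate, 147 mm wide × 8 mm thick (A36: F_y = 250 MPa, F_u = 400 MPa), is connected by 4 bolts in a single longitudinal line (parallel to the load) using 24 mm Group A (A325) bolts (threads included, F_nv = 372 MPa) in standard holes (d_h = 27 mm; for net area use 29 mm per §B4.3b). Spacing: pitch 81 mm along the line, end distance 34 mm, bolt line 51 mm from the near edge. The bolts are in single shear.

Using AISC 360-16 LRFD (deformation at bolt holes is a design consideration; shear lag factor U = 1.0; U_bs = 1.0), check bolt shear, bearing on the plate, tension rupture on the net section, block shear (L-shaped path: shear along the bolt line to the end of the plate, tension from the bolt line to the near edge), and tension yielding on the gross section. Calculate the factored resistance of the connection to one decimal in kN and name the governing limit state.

Bolt shear: A_b = π(24)²/4 = 452.39 mm². φR_n = 0.75 × 372 × 452.39 × 4 × 1 = 504.9 kN.
Bearing (8 mm plate, F_u = 400 MPa): end bolts L_c = 34 − 27/2 = 20.5, R_n = min(1.2×20.5×8×400, 2.4×24×8×400) = 78.72 kN/bolt; interior L_c = 81 − 27 = 54, R_n = 184.32 kN/bolt. φR_n = 0.75 × (1×78.72 + 3×184.32) = 473.8 kN.
Tension rupture (net): A_n = (147 − 1×29)×8 = 944 mm² (U = 1.0, A_e = A_n). φR_n = 0.75 × 400 × 944 = 283.2 kN.
Block shear: shear path 1×[34+3×81] = 1×277 mm, A_gv = 2216, A_nv = 1×(277 − 3.5×29)×8 = 1404 mm²; tension to near edge: (51 − 0.5×29)×8 = 292 mm². R_n = min(0.6×400×1404, 0.6×250×2216) + 1.0×400×292 = min(336.96, 332.4) + 116.8 = 449.2 kN. φR_n = 0.75 × 449.2 = 336.9 kN.
Tension yield (gross): A_g = 147×8 = 1176 mm². φR_n = 0.90 × 250 × 1176 = 264.6 kN.
Governing: min(504.9, 473.8, 283.2, 336.9, 264.6) = 264.6 kN → gross-section yield.

264.6 kN (gross-section yield governs)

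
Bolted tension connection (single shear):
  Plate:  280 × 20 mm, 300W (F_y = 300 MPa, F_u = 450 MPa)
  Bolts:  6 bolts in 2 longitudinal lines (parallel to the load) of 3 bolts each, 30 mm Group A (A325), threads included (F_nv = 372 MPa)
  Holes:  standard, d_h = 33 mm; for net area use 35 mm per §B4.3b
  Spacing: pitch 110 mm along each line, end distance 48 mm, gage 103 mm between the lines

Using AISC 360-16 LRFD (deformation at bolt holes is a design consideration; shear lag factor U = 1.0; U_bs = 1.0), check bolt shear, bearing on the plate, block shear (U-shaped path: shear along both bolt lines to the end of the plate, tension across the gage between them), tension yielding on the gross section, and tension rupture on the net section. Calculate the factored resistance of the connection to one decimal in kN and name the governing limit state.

Bolt shear: A_b = π(30)²/4 = 706.86 mm². φR_n = 0.75 × 372 × 706.86 × 6 × 1 = 1183.3 kN.
Bearing (20 mm plate, F_u = 450 MPa): end bolts L_c = 48 − 33/2 = 31.5, R_n = min(1.2×31.5×20×450, 2.4×30×20×450) = 340.2 kN/bolt; interior L_c = 110 − 33 = 77, R_n = 648 kN/bolt. φR_n = 0.75 × (2×340.2 + 4×648) = 2454.3 kN.
Block shear: shear path 2×[48+2×110] = 2×268 mm, A_gv = 10720, A_nv = 2×(268 − 2.5×35)×20 = 7220 mm²; tension across gage: (103 − 1×35)×20 = 1360 mm². R_n = min(0.6×450×7220, 0.6×300×10720) + 1.0×450×1360 = min(1949.4, 1929.6) + 612 = 2541.6 kN. φR_n = 0.75 × 2541.6 = 1906.2 kN.
Tension yield (gross): A_g = 280×20 = 5600 mm². φR_n = 0.90 × 300 × 5600 = 1512.0 kN.
Tension rupture (net): A_n = (280 − 2×35)×20 = 4200 mm² (U = 1.0, A_e = A_n). φR_n = 0.75 × 450 × 4200 = 1417.5 kN.
Governing: min(1183.3, 2454.3, 1906.2, 1512.0, 1417.5) = 1183.3 kN → bolt shear.

1183.3 kN (bolt shear governs)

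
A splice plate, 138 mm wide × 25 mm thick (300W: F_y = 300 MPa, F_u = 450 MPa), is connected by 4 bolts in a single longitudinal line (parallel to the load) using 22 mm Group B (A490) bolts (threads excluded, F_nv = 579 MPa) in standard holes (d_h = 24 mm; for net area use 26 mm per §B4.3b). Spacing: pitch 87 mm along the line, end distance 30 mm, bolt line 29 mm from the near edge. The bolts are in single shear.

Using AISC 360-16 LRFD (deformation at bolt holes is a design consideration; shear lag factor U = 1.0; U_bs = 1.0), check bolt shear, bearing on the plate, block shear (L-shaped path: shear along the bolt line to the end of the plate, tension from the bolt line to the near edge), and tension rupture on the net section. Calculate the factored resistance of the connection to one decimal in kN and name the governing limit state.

660.3 kN (bolt shear governs)

Bolt shear: A_b = π(22)²/4 = 380.13 mm². φR_n = 0.75 × 579 × 380.13 × 4 × 1 = 660.3 kN.
Bearing (25 mm plate, F_u = 450 MPa): end bolts L_c = 30 − 24/2 = 18, R_n = min(1.2×18×25×450, 2.4×22×25×450) = 243 kN/bolt; interior L_c = 87 − 24 = 63, R_n = 594 kN/bolt. φR_n = 0.75 × (1×243 + 3×594) = 1518.8 kN.
Block shear: shear path 1×[30+3×87] = 1×291 mm, A_gv = 7275, A_nv = 1×(291 − 3.5×26)×25 = 5000 mm²; tension to near edge: (29 − 0.5×26)×25 = 400 mm². R_n = min(0.6×450×5000, 0.6×300×7275) + 1.0×450×400 = min(1350, 1309.5) + 180 = 1489.5 kN. φR_n = 0.75 × 1489.5 = 1117.1 kN.
Tension rupture (net): A_n = (138 − 1×26)×25 = 2800 mm² (U = 1.0, A_e = A_n). φR_n = 0.75 × 450 × 2800 = 945.0 kN.
Governing: min(660.3, 1518.8, 1117.1, 945.0) = 660.3 kN → bolt shear.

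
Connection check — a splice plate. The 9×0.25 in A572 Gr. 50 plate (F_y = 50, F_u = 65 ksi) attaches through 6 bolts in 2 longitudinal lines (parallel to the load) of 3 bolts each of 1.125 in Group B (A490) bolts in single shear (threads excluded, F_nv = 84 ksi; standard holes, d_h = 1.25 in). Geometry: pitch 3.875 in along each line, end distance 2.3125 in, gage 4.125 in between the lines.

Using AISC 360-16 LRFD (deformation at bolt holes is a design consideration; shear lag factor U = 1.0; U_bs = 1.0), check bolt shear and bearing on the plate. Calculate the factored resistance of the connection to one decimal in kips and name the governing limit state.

Bolt shear: A_b = π(1.125)²/4 = 0.99402 in². φR_n = 0.75 × 84 × 0.99402 × 6 × 1 = 375.7 kips.
Bearing (0.25 in plate, F_u = 65 ksi): end bolts L_c = 2.3125 − 1.25/2 = 1.6875, R_n = min(1.2×1.6875×0.25×65, 2.4×1.125×0.25×65) = 32.906 kips/bolt; interior L_c = 3.875 − 1.25 = 2.625, R_n = 43.875 kips/bolt. φR_n = 0.75 × (2×32.906 + 4×43.875) = 181.0 kips.
Governing: min(375.7, 181.0) = 181.0 kips → bearing.

181.0 kips (bearing governs)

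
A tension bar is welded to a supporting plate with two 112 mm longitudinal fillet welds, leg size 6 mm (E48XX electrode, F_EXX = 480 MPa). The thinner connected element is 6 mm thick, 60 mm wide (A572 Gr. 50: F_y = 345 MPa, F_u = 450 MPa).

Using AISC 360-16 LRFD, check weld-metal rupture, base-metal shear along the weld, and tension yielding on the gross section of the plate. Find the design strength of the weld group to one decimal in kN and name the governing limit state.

Weld metal: throat = 0.707×6 = 4.242 mm, L = 2×112 = 224 mm. φR_n = 0.75 × 0.6 × 480 × 4.242 × 224 = 205.2 kN.
Base metal shear (6 mm plate): yield φR_n = 1.0×0.6×345×6×224 = 278.2 kN; rupture φR_n = 0.75×0.6×450×6×224 = 272.2 kN; take 272.2 kN (rupture).
Tension yield (gross): A_g = 60×6 = 360 mm². φR_n = 0.90 × 345 × 360 = 111.8 kN.
Governing: min(205.2, 272.2, 111.8) = 111.8 kN → gross-section yield.

111.8 kN (gross-section yield governs)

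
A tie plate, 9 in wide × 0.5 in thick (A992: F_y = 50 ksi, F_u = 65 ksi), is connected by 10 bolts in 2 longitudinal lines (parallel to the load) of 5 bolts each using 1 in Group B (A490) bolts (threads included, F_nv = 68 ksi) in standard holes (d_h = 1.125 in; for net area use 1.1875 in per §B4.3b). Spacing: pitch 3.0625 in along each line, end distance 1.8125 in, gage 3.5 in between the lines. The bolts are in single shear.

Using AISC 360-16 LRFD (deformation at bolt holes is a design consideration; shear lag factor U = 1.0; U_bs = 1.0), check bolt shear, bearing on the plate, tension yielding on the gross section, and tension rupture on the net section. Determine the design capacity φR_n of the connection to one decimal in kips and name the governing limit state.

Bolt shear: A_b = π(1)²/4 = 0.7854 in². φR_n = 0.75 × 68 × 0.7854 × 10 × 1 = 400.6 kips.
Bearing (0.5 in plate, F_u = 65 ksi): end bolts L_c = 1.8125 − 1.125/2 = 1.25, R_n = min(1.2×1.25×0.5×65, 2.4×1×0.5×65) = 48.75 kips/bolt; interior L_c = 3.0625 − 1.125 = 1.9375, R_n = 75.563 kips/bolt. φR_n = 0.75 × (2×48.75 + 8×75.563) = 526.5 kips.
Tension yield (gross): A_g = 9×0.5 = 4.5 in². φR_n = 0.90 × 50 × 4.5 = 202.5 kips.
Tension rupture (net): A_n = (9 − 2×1.1875)×0.5 = 3.3125 in² (U = 1.0, A_e = A_n). φR_n = 0.75 × 65 × 3.3125 = 161.5 kips.
Governing: min(400.6, 526.5, 202.5, 161.5) = 161.5 kips → net-section rupture.

161.5 kips (net-section rupture governs)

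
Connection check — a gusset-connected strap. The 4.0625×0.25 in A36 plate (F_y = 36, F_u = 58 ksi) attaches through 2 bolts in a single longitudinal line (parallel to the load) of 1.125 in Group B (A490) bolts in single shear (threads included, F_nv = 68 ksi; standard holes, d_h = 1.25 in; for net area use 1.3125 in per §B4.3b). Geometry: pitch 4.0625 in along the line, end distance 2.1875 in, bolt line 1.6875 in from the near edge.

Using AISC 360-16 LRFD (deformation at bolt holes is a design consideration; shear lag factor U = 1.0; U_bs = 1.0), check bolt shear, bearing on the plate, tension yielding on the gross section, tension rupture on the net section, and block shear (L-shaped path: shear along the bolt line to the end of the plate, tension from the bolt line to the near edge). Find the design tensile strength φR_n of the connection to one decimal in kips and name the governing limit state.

Bolt shear: A_b = π(1.125)²/4 = 0.99402 in². φR_n = 0.75 × 68 × 0.99402 × 2 × 1 = 101.4 kips.
Bearing (0.25 in plate, F_u = 58 ksi): end bolts L_c = 2.1875 − 1.25/2 = 1.5625, R_n = min(1.2×1.5625×0.25×58, 2.4×1.125×0.25×58) = 27.188 kips/bolt; interior L_c = 4.0625 − 1.25 = 2.8125, R_n = 39.15 kips/bolt. φR_n = 0.75 × (1×27.188 + 1×39.15) = 49.8 kips.
Tension yield (gross): A_g = 4.0625×0.25 = 1.0156 in². φR_n = 0.90 × 36 × 1.0156 = 32.9 kips.
Tension rupture (net): A_n = (4.0625 − 1×1.3125)×0.25 = 0.6875 in² (U = 1.0, A_e = A_n). φR_n = 0.75 × 58 × 0.6875 = 29.9 kips.
Block shear: shear path 1×[2.1875+1×4.0625] = 1×6.25 in, A_gv = 1.5625, A_nv = 1×(6.25 − 1.5×1.3125)×0.25 = 1.0703 in²; tension to near edge: (1.6875 − 0.5×1.3125)×0.25 = 0.25781 in². R_n = min(0.6×58×1.0703, 0.6×36×1.5625) + 1.0×58×0.25781 = min(37.246, 33.75) + 14.953 = 48.703 kips. φR_n = 0.75 × 48.703 = 36.5 kips.
Governing: min(101.4, 49.8, 32.9, 29.9, 36.5) = 29.9 kips → net-section rupture.

29.9 kips (net-section rupture governs)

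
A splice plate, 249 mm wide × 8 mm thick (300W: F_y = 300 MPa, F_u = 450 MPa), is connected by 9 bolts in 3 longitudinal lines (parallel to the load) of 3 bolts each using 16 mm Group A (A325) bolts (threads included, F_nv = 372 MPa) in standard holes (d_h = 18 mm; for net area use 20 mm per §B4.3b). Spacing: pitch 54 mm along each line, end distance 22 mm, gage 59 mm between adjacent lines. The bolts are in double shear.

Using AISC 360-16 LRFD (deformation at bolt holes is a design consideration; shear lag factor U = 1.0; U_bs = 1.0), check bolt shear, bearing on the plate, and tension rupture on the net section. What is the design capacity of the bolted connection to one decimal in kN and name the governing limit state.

510.3 kN (net-section rupture governs)

Bolt shear: A_b = π(16)²/4 = 201.06 mm². φR_n = 0.75 × 372 × 201.06 × 9 × 2 = 1009.7 kN.
Bearing (8 mm plate, F_u = 450 MPa): end bolts L_c = 22 − 18/2 = 13, R_n = min(1.2×13×8×450, 2.4×16×8×450) = 56.16 kN/bolt; interior L_c = 54 − 18 = 36, R_n = 138.24 kN/bolt. φR_n = 0.75 × (3×56.16 + 6×138.24) = 748.4 kN.
Tension rupture (net): A_n = (249 − 3×20)×8 = 1512 mm² (U = 1.0, A_e = A_n). φR_n = 0.75 × 450 × 1512 = 510.3 kN.
Governing: min(1009.7, 748.4, 510.3) = 510.3 kN → net-section rupture.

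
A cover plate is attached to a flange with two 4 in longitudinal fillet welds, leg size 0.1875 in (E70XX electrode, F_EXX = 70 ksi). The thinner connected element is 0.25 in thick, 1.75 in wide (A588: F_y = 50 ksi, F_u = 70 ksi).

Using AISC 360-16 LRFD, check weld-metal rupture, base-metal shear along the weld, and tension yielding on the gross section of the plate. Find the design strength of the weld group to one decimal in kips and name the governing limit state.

19.7 kips (gross-section yield governs)

Weld metal: throat = 0.707×0.1875 = 0.13256 in, L = 2×4 = 8 in. φR_n = 0.75 × 0.6 × 70 × 0.13256 × 8 = 33.4 kips.
Base metal shear (0.25 in plate): yield φR_n = 1.0×0.6×50×0.25×8 = 60.0 kips; rupture φR_n = 0.75×0.6×70×0.25×8 = 63.0 kips; take 60.0 kips (yield).
Tension yield (gross): A_g = 1.75×0.25 = 0.4375 in². φR_n = 0.90 × 50 × 0.4375 = 19.7 kips.
Governing: min(33.4, 60.0, 19.7) = 19.7 kips → gross-section yield.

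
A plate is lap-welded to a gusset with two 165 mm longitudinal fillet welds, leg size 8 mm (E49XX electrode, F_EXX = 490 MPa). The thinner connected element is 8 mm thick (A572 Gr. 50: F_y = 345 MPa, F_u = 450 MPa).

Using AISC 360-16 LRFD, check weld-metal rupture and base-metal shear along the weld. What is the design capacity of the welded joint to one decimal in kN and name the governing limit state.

411.6 kN (weld metal governs)

Weld metal: throat = 0.707×8 = 5.656 mm, L = 2×165 = 330 mm. φR_n = 0.75 × 0.6 × 490 × 5.656 × 330 = 411.6 kN.
Base metal shear (8 mm plate): yield φR_n = 1.0×0.6×345×8×330 = 546.5 kN; rupture φR_n = 0.75×0.6×450×8×330 = 534.6 kN; take 534.6 kN (rupture).
Governing: min(411.6, 534.6) = 411.6 kN → weld metal.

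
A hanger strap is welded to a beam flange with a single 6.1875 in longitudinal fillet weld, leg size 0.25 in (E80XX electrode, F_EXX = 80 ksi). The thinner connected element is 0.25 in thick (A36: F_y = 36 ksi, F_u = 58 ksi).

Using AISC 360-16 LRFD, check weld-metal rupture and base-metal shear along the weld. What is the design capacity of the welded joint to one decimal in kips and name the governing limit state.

33.4 kips (base-metal shear governs)

Weld metal: throat = 0.707×0.25 = 0.17675 in, L = 6.1875 in. φR_n = 0.75 × 0.6 × 80 × 0.17675 × 6.1875 = 39.4 kips.
Base metal shear (0.25 in plate): yield φR_n = 1.0×0.6×36×0.25×6.1875 = 33.4 kips; rupture φR_n = 0.75×0.6×58×0.25×6.1875 = 40.4 kips; take 33.4 kips (yield).
Governing: min(39.4, 33.4) = 33.4 kips → base-metal shear.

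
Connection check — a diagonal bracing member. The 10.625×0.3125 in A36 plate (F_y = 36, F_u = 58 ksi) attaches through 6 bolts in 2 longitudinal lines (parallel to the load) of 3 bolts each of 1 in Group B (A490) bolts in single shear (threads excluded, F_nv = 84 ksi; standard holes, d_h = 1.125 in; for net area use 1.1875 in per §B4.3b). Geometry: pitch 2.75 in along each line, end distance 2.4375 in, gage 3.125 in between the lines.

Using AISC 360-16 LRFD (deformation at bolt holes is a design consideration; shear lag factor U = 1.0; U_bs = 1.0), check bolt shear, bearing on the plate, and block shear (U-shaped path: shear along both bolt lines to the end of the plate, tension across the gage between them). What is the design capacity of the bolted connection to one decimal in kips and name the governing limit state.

Bolt shear: A_b = π(1)²/4 = 0.7854 in². φR_n = 0.75 × 84 × 0.7854 × 6 × 1 = 296.9 kips.
Bearing (0.3125 in plate, F_u = 58 ksi): end bolts L_c = 2.4375 − 1.125/2 = 1.875, R_n = min(1.2×1.875×0.3125×58, 2.4×1×0.3125×58) = 40.781 kips/bolt; interior L_c = 2.75 − 1.125 = 1.625, R_n = 35.344 kips/bolt. φR_n = 0.75 × (2×40.781 + 4×35.344) = 167.2 kips.
Block shear: shear path 2×[2.4375+2×2.75] = 2×7.9375 in, A_gv = 4.9609, A_nv = 2×(7.9375 − 2.5×1.1875)×0.3125 = 3.1055 in²; tension across gage: (3.125 − 1×1.1875)×0.3125 = 0.60547 in². R_n = min(0.6×58×3.1055, 0.6×36×4.9609) + 1.0×58×0.60547 = min(108.07, 107.16) + 35.117 = 142.28 kips. φR_n = 0.75 × 142.28 = 106.7 kips.
Governing: min(296.9, 167.2, 106.7) = 106.7 kips → block shear.

106.7 kips (block shear governs)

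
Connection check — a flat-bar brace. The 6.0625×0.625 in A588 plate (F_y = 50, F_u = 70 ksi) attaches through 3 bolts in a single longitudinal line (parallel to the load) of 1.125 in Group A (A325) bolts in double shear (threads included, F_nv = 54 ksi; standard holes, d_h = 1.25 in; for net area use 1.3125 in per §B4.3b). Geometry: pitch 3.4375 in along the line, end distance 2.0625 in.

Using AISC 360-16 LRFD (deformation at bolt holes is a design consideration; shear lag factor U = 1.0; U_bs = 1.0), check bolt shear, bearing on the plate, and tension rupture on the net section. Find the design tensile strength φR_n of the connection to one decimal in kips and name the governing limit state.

Bolt shear: A_b = π(1.125)²/4 = 0.99402 in². φR_n = 0.75 × 54 × 0.99402 × 3 × 2 = 241.5 kips.
Bearing (0.625 in plate, F_u = 70 ksi): end bolts L_c = 2.0625 − 1.25/2 = 1.4375, R_n = min(1.2×1.4375×0.625×70, 2.4×1.125×0.625×70) = 75.469 kips/bolt; interior L_c = 3.4375 − 1.25 = 2.1875, R_n = 114.84 kips/bolt. φR_n = 0.75 × (1×75.469 + 2×114.84) = 228.9 kips.
Tension rupture (net): A_n = (6.0625 − 1×1.3125)×0.625 = 2.9688 in² (U = 1.0, A_e = A_n). φR_n = 0.75 × 70 × 2.9688 = 155.9 kips.
Governing: min(241.5, 228.9, 155.9) = 155.9 kips → net-section rupture.

155.9 kips (net-section rupture governs)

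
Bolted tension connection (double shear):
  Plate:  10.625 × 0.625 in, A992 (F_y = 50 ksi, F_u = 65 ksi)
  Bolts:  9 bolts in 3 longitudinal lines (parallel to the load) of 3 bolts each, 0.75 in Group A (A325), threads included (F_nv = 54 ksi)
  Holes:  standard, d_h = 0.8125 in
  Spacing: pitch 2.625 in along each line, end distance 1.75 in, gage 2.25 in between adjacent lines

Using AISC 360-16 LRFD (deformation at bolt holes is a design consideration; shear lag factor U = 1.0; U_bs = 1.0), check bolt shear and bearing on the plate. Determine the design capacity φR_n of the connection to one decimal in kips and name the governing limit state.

322.1 kips (bolt shear governs)

Bolt shear: A_b = π(0.75)²/4 = 0.44179 in². φR_n = 0.75 × 54 × 0.44179 × 9 × 2 = 322.1 kips.
Bearing (0.625 in plate, F_u = 65 ksi): end bolts L_c = 1.75 − 0.8125/2 = 1.34375, R_n = min(1.2×1.34375×0.625×65, 2.4×0.75×0.625×65) = 65.508 kips/bolt; interior L_c = 2.625 − 0.8125 = 1.8125, R_n = 73.125 kips/bolt. φR_n = 0.75 × (3×65.508 + 6×73.125) = 476.5 kips.
Governing: min(322.1, 476.5) = 322.1 kips → bolt shear.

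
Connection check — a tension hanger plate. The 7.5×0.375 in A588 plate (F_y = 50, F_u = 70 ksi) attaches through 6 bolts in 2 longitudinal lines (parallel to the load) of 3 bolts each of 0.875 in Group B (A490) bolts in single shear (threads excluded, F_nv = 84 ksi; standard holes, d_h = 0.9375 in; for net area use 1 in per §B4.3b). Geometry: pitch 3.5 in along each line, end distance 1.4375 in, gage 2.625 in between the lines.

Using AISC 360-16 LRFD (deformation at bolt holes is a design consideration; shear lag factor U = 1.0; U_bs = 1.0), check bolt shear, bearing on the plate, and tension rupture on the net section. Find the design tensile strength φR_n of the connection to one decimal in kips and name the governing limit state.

Bolt shear: A_b = π(0.875)²/4 = 0.60132 in². φR_n = 0.75 × 84 × 0.60132 × 6 × 1 = 227.3 kips.
Bearing (0.375 in plate, F_u = 70 ksi): end bolts L_c = 1.4375 − 0.9375/2 = 0.96875, R_n = min(1.2×0.96875×0.375×70, 2.4×0.875×0.375×70) = 30.516 kips/bolt; interior L_c = 3.5 − 0.9375 = 2.5625, R_n = 55.125 kips/bolt. φR_n = 0.75 × (2×30.516 + 4×55.125) = 211.1 kips.
Tension rupture (net): A_n = (7.5 − 2×1)×0.375 = 2.0625 in² (U = 1.0, A_e = A_n). φR_n = 0.75 × 70 × 2.0625 = 108.3 kips.
Governing: min(227.3, 211.1, 108.3) = 108.3 kips → net-section rupture.

108.3 kips (net-section rupture governs)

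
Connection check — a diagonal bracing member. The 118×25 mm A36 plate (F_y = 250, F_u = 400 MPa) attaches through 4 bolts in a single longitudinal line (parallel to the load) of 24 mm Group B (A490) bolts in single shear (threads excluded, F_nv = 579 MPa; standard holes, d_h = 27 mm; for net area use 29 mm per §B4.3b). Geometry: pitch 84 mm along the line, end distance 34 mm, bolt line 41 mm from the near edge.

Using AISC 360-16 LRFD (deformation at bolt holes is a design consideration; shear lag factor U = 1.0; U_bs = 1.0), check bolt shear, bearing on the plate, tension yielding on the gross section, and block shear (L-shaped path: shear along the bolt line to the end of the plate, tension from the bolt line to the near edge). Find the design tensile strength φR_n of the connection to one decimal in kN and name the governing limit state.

Bolt shear: A_b = π(24)²/4 = 452.39 mm². φR_n = 0.75 × 579 × 452.39 × 4 × 1 = 785.8 kN.
Bearing (25 mm plate, F_u = 400 MPa): end bolts L_c = 34 − 27/2 = 20.5, R_n = min(1.2×20.5×25×400, 2.4×24×25×400) = 246 kN/bolt; interior L_c = 84 − 27 = 57, R_n = 576 kN/bolt. φR_n = 0.75 × (1×246 + 3×576) = 1480.5 kN.
Tension yield (gross): A_g = 118×25 = 2950 mm². φR_n = 0.90 × 250 × 2950 = 663.8 kN.
Block shear: shear path 1×[34+3×84] = 1×286 mm, A_gv = 7150, A_nv = 1×(286 − 3.5×29)×25 = 4612.5 mm²; tension to near edge: (41 − 0.5×29)×25 = 662.5 mm². R_n = min(0.6×400×4612.5, 0.6×250×7150) + 1.0×400×662.5 = min(1107, 1072.5) + 265 = 1337.5 kN. φR_n = 0.75 × 1337.5 = 1003.1 kN.
Governing: min(785.8, 1480.5, 663.8, 1003.1) = 663.8 kN → gross-section yield.

663.8 kN (gross-section yield governs)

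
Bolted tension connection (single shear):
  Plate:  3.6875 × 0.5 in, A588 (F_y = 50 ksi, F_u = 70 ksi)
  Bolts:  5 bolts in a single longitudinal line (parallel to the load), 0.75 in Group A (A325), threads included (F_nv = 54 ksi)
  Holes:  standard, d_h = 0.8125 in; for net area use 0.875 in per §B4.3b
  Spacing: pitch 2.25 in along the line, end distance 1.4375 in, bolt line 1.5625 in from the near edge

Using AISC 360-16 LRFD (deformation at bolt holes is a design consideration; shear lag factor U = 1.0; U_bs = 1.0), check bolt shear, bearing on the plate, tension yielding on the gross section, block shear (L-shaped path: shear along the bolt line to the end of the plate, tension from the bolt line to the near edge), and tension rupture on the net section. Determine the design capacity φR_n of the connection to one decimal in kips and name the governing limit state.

Bolt shear: A_b = π(0.75)²/4 = 0.44179 in². φR_n = 0.75 × 54 × 0.44179 × 5 × 1 = 89.5 kips.
Bearing (0.5 in plate, F_u = 70 ksi): end bolts L_c = 1.4375 − 0.8125/2 = 1.03125, R_n = min(1.2×1.03125×0.5×70, 2.4×0.75×0.5×70) = 43.313 kips/bolt; interior L_c = 2.25 − 0.8125 = 1.4375, R_n = 60.375 kips/bolt. φR_n = 0.75 × (1×43.313 + 4×60.375) = 213.6 kips.
Tension yield (gross): A_g = 3.6875×0.5 = 1.8438 in². φR_n = 0.90 × 50 × 1.8438 = 83.0 kips.
Block shear: shear path 1×[1.4375+4×2.25] = 1×10.4375 in, A_gv = 5.2188, A_nv = 1×(10.4375 − 4.5×0.875)×0.5 = 3.25 in²; tension to near edge: (1.5625 − 0.5×0.875)×0.5 = 0.5625 in². R_n = min(0.6×70×3.25, 0.6×50×5.2188) + 1.0×70×0.5625 = min(136.5, 156.56) + 39.375 = 175.88 kips. φR_n = 0.75 × 175.88 = 131.9 kips.
Tension rupture (net): A_n = (3.6875 − 1×0.875)×0.5 = 1.4063 in² (U = 1.0, A_e = A_n). φR_n = 0.75 × 70 × 1.4063 = 73.8 kips.
Governing: min(89.5, 213.6, 83.0, 131.9, 73.8) = 73.8 kips → net-section rupture.

73.8 kips (net-section rupture governs)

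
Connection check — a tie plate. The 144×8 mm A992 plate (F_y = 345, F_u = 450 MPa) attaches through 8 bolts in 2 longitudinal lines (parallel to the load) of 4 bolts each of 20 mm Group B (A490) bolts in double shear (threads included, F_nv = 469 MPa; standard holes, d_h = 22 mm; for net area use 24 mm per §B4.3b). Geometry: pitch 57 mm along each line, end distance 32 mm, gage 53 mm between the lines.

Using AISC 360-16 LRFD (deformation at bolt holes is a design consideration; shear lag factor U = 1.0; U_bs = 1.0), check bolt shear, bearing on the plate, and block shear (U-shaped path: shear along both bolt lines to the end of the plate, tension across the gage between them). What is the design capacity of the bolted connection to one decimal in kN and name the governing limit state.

463.9 kN (block shear governs)

Bolt shear: A_b = π(20)²/4 = 314.16 mm². φR_n = 0.75 × 469 × 314.16 × 8 × 2 = 1768.1 kN.
Bearing (8 mm plate, F_u = 450 MPa): end bolts L_c = 32 − 22/2 = 21, R_n = min(1.2×21×8×450, 2.4×20×8×450) = 90.72 kN/bolt; interior L_c = 57 − 22 = 35, R_n = 151.2 kN/bolt. φR_n = 0.75 × (2×90.72 + 6×151.2) = 816.5 kN.
Block shear: shear path 2×[32+3×57] = 2×203 mm, A_gv = 3248, A_nv = 2×(203 − 3.5×24)×8 = 1904 mm²; tension across gage: (53 − 1×24)×8 = 232 mm². R_n = min(0.6×450×1904, 0.6×345×3248) + 1.0×450×232 = min(514.08, 672.34) + 104.4 = 618.48 kN. φR_n = 0.75 × 618.48 = 463.9 kN.
Governing: min(1768.1, 816.5, 463.9) = 463.9 kN → block shear.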